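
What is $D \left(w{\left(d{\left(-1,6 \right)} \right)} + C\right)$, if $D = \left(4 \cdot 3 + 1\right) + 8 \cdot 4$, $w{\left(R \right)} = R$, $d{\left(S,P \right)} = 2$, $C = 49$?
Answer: $2295$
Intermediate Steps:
$D = 45$ ($D = \left(12 + 1\right) + 32 = 13 + 32 = 45$)
$D \left(w{\left(d{\left(-1,6 \right)} \right)} + C\right) = 45 \left(2 + 49\right) = 45 \cdot 51 = 2295$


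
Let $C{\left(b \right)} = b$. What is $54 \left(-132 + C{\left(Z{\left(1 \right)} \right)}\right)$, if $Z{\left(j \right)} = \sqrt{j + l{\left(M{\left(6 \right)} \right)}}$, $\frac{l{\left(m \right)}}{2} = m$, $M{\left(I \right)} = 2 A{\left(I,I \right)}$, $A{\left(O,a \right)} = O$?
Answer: $-6858$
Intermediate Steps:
$M{\left(I \right)} = 2 I$
$l{\left(m \right)} = 2 m$
$Z{\left(j \right)} = \sqrt{24 + j}$ ($Z{\left(j \right)} = \sqrt{j + 2 \cdot 2 \cdot 6} = \sqrt{j + 2 \cdot 12} = \sqrt{j + 24} = \sqrt{24 + j}$)
$54 \left(-132 + C{\left(Z{\left(1 \right)} \right)}\right) = 54 \left(-132 + \sqrt{24 + 1}\right) = 54 \left(-132 + \sqrt{25}\right) = 54 \left(-132 + 5\right) = 54 \left(-127\right) = -6858$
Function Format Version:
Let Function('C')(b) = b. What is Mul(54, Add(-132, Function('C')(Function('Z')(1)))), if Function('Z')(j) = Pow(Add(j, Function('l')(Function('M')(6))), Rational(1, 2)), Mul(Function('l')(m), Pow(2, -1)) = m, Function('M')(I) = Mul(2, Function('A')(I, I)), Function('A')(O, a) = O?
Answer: -6858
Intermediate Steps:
Function('M')(I) = Mul(2, I)
Function('l')(m) = Mul(2, m)
Function('Z')(j) = Pow(Add(24, j), Rational(1, 2)) (Function('Z')(j) = Pow(Add(j, Mul(2, Mul(2, 6))), Rational(1, 2)) = Pow(Add(j, Mul(2, 12)), Rational(1, 2)) = Pow(Add(j, 24), Rational(1, 2)) = Pow(Add(24, j), Rational(1, 2)))
Mul(54, Add(-132, Function('C')(Function('Z')(1)))) = Mul(54, Add(-132, Pow(Add(24, 1), Rational(1, 2)))) = Mul(54, Add(-132, Pow(25, Rational(1, 2)))) = Mul(54, Add(-132, 5)) = Mul(54, -127) = -6858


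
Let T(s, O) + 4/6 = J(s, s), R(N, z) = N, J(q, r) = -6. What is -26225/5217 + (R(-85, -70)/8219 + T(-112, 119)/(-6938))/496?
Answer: -123623442461965/24592605252784 ≈ -5.0269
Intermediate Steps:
T(s, O) = -20/3 (T(s, O) = -⅔ - 6 = -20/3)
-26225/5217 + (R(-85, -70)/8219 + T(-112, 119)/(-6938))/496 = -26225/5217 + (-85/8219 - 20/3/(-6938))/496 = -26225*1/5217 + (-85*1/8219 - 20/3*(-1/6938))*(1/496) = -26225/5217 + (-85/8219 + 10/10407)*(1/496) = -26225/5217 - 802405/85535133*1/496 = -26225/5217 - 802405/42425425968 = -123623442461965/24592605252784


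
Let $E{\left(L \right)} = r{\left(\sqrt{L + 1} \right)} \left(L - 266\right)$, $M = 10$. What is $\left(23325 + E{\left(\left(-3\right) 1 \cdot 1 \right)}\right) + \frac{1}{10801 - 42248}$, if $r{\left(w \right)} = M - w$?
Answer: $\frac{648908844}{31447} + 269 i \sqrt{2} \approx 20635.0 + 380.42 i$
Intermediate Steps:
$r{\left(w \right)} = 10 - w$
$E{\left(L \right)} = \left(-266 + L\right) \left(10 - \sqrt{1 + L}\right)$ ($E{\left(L \right)} = \left(10 - \sqrt{L + 1}\right) \left(L - 266\right) = \left(10 - \sqrt{1 + L}\right) \left(-266 + L\right) = \left(-266 + L\right) \left(10 - \sqrt{1 + L}\right)$)
$\left(23325 + E{\left(\left(-3\right) 1 \cdot 1 \right)}\right) + \frac{1}{10801 - 42248} = \left(23325 - \left(-266 + \left(-3\right) 1 \cdot 1\right) \left(-10 + \sqrt{1 + \left(-3\right) 1 \cdot 1}\right)\right) + \frac{1}{10801 - 42248} = \left(23325 - \left(-266 - 3\right) \left(-10 + \sqrt{1 - 3}\right)\right) + \frac{1}{-31447} = \left(23325 - \left(-266 - 3\right) \left(-10 + \sqrt{1 - 3}\right)\right) - \frac{1}{31447} = \left(23325 - - 269 \left(-10 + \sqrt{-2}\right)\right) - \frac{1}{31447} = \left(23325 - - 269 \left(-10 + i \sqrt{2}\right)\right) - \frac{1}{31447} = \left(23325 - \left(2690 - 269 i \sqrt{2}\right)\right) - \frac{1}{31447} = \left(20635 + 269 i \sqrt{2}\right) - \frac{1}{31447} = \frac{648908844}{31447} + 269 i \sqrt{2}$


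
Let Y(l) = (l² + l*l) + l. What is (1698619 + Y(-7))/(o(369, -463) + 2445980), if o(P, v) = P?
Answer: 1698710/2446349 ≈ 0.69439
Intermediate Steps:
Y(l) = l + 2*l² (Y(l) = (l² + l²) + l = 2*l² + l = l + 2*l²)
(1698619 + Y(-7))/(o(369, -463) + 2445980) = (1698619 - 7*(1 + 2*(-7)))/(369 + 2445980) = (1698619 - 7*(1 - 14))/2446349 = (1698619 - 7*(-13))*(1/2446349) = (1698619 + 91)*(1/2446349) = 1698710*(1/2446349) = 1698710/2446349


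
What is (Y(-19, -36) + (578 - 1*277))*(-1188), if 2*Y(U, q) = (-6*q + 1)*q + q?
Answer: 4304124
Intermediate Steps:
Y(U, q) = q/2 + q*(1 - 6*q)/2 (Y(U, q) = ((-6*q + 1)*q + q)/2 = ((1 - 6*q)*q + q)/2 = (q*(1 - 6*q) + q)/2 = (q + q*(1 - 6*q))/2 = q/2 + q*(1 - 6*q)/2)
(Y(-19, -36) + (578 - 1*277))*(-1188) = (-36*(1 - 3*(-36)) + (578 - 1*277))*(-1188) = (-36*(1 + 108) + (578 - 277))*(-1188) = (-36*109 + 301)*(-1188) = (-3924 + 301)*(-1188) = -3623*(-1188) = 4304124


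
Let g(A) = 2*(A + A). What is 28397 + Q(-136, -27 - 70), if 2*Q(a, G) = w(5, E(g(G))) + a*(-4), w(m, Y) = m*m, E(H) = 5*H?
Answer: 57363/2 ≈ 28682.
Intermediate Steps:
g(A) = 4*A (g(A) = 2*(2*A) = 4*A)
w(m, Y) = m**2
Q(a, G) = 25/2 - 2*a (Q(a, G) = (5**2 + a*(-4))/2 = (25 - 4*a)/2 = 25/2 - 2*a)
28397 + Q(-136, -27 - 70) = 28397 + (25/2 - 2*(-136)) = 28397 + (25/2 + 272) = 28397 + 569/2 = 57363/2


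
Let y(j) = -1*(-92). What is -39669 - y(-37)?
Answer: -39761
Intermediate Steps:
y(j) = 92
-39669 - y(-37) = -39669 - 1*92 = -39669 - 92 = -39761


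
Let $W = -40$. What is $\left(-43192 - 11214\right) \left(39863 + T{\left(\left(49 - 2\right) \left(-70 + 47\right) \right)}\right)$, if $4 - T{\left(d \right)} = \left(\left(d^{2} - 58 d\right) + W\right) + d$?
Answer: $64757884026$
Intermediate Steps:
$T{\left(d \right)} = 44 - d^{2} + 57 d$ ($T{\left(d \right)} = 4 - \left(\left(\left(d^{2} - 58 d\right) - 40\right) + d\right) = 4 - \left(\left(-40 + d^{2} - 58 d\right) + d\right) = 4 - \left(-40 + d^{2} - 57 d\right) = 4 + \left(40 - d^{2} + 57 d\right) = 44 - d^{2} + 57 d$)
$\left(-43192 - 11214\right) \left(39863 + T{\left(\left(49 - 2\right) \left(-70 + 47\right) \right)}\right) = \left(-43192 - 11214\right) \left(39863 + \left(44 - \left(\left(49 - 2\right) \left(-70 + 47\right)\right)^{2} + 57 \left(49 - 2\right) \left(-70 + 47\right)\right)\right) = - 54406 \left(39863 + \left(44 - \left(47 \left(-23\right)\right)^{2} + 57 \cdot 47 \left(-23\right)\right)\right) = - 54406 \left(39863 + \left(44 - \left(-1081\right)^{2} + 57 \left(-1081\right)\right)\right) = - 54406 \left(39863 - 1230134\right) = \left(-54406\right) \left(-1190271\right) = 64757884026$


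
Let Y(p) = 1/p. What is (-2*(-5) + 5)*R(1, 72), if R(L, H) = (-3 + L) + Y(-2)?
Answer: -75/2 ≈ -37.500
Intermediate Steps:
Y(p) = 1/p
R(L, H) = -7/2 + L (R(L, H) = (-3 + L) + 1/(-2) = (-3 + L) - ½ = -7/2 + L)
(-2*(-5) + 5)*R(1, 72) = (-2*(-5) + 5)*(-7/2 + 1) = (10 + 5)*(-5/2) = 15*(-5/2) = -75/2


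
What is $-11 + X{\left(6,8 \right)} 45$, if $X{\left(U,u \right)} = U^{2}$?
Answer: $1609$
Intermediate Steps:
$-11 + X{\left(6,8 \right)} 45 = -11 + 6^{2} \cdot 45 = -11 + 36 \cdot 45 = -11 + 1620 = 1609$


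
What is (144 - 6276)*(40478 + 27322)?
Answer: -415749600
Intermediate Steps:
(144 - 6276)*(40478 + 27322) = -6132*67800 = -415749600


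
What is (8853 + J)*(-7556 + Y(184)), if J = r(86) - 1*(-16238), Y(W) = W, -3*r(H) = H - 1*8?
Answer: -184779180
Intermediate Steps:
r(H) = 8/3 - H/3 (r(H) = -(H - 1*8)/3 = -(H - 8)/3 = -(-8 + H)/3 = 8/3 - H/3)
J = 16212 (J = (8/3 - ⅓*86) - 1*(-16238) = (8/3 - 86/3) + 16238 = -26 + 16238 = 16212)
(8853 + J)*(-7556 + Y(184)) = (8853 + 16212)*(-7556 + 184) = 25065*(-7372) = -184779180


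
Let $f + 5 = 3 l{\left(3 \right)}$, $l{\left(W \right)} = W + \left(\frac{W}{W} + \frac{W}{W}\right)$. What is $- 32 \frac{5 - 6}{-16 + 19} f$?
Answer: $\frac{320}{3} \approx 106.67$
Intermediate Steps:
$l{\left(W \right)} = 2 + W$ ($l{\left(W \right)} = W + \left(1 + 1\right) = W + 2 = 2 + W$)
$f = 10$ ($f = -5 + 3 \left(2 + 3\right) = -5 + 3 \cdot 5 = -5 + 15 = 10$)
$- 32 \frac{5 - 6}{-16 + 19} f = - 32 \frac{5 - 6}{-16 + 19} \cdot 10 = - 32 \left(- \frac{1}{3}\right) 10 = - 32 \left(\left(-1\right) \frac{1}{3}\right) 10 = \left(-32\right) \left(- \frac{1}{3}\right) 10 = \frac{32}{3} \cdot 10 = \frac{320}{3}$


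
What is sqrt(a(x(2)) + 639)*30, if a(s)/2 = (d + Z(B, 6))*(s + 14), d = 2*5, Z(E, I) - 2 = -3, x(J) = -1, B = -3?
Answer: 90*sqrt(97) ≈ 886.40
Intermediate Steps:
Z(E, I) = -1 (Z(E, I) = 2 - 3 = -1)
d = 10
a(s) = 252 + 18*s (a(s) = 2*((10 - 1)*(s + 14)) = 2*(9*(14 + s)) = 2*(126 + 9*s) = 252 + 18*s)
sqrt(a(x(2)) + 639)*30 = sqrt((252 + 18*(-1)) + 639)*30 = sqrt((252 - 18) + 639)*30 = sqrt(234 + 639)*30 = sqrt(873)*30 = (3*sqrt(97))*30 = 90*sqrt(97)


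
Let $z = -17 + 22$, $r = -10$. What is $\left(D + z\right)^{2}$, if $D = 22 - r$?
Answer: $1369$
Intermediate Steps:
$D = 32$ ($D = 22 - -10 = 22 + 10 = 32$)
$z = 5$
$\left(D + z\right)^{2} = \left(32 + 5\right)^{2} = 37^{2} = 1369$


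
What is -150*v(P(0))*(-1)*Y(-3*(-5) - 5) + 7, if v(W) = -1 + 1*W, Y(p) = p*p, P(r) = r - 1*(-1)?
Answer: 7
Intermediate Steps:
P(r) = 1 + r (P(r) = r + 1 = 1 + r)
Y(p) = p²
v(W) = -1 + W
-150*v(P(0))*(-1)*Y(-3*(-5) - 5) + 7 = -150*(-1 + (1 + 0))*(-1)*(-3*(-5) - 5)² + 7 = -150*(-1 + 1)*(-1)*(15 - 5)² + 7 = -150*0*(-1)*10² + 7 = -0*100 + 7 = -150*0 + 7 = 0 + 7 = 7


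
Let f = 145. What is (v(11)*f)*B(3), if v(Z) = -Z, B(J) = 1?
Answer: -1595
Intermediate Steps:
(v(11)*f)*B(3) = (-1*11*145)*1 = -11*145*1 = -1595*1 = -1595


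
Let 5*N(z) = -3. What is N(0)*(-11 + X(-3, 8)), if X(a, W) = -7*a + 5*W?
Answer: -30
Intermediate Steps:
N(z) = -⅗ (N(z) = (⅕)*(-3) = -⅗)
N(0)*(-11 + X(-3, 8)) = -3*(-11 + (-7*(-3) + 5*8))/5 = -3*(-11 + (21 + 40))/5 = -3*(-11 + 61)/5 = -⅗*50 = -30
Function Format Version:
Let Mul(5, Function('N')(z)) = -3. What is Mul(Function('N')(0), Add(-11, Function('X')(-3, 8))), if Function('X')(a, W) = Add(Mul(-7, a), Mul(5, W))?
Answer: -30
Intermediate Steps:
Function('N')(z) = Rational(-3, 5) (Function('N')(z) = Mul(Rational(1, 5), -3) = Rational(-3, 5))
Mul(Function('N')(0), Add(-11, Function('X')(-3, 8))) = Mul(Rational(-3, 5), Add(-11, Add(Mul(-7, -3), Mul(5, 8)))) = Mul(Rational(-3, 5), Add(-11, Add(21, 40))) = Mul(Rational(-3, 5), Add(-11, 61)) = Mul(Rational(-3, 5), 50) = -30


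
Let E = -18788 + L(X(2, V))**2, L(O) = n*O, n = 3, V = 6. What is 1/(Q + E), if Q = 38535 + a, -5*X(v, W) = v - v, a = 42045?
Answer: 1/61792 ≈ 1.6183e-5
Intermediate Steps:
X(v, W) = 0 (X(v, W) = -(v - v)/5 = -1/5*0 = 0)
L(O) = 3*O
E = -18788 (E = -18788 + (3*0)**2 = -18788 + 0**2 = -18788 + 0 = -18788)
Q = 80580 (Q = 38535 + 42045 = 80580)
1/(Q + E) = 1/(80580 - 18788) = 1/61792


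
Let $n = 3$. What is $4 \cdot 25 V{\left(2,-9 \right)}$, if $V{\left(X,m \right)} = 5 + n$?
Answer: $800$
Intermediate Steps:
$V{\left(X,m \right)} = 8$ ($V{\left(X,m \right)} = 5 + 3 = 8$)
$4 \cdot 25 V{\left(2,-9 \right)} = 4 \cdot 25 \cdot 8 = 100 \cdot 8 = 800$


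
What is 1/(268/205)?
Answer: 205/268 ≈ 0.76493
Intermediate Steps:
1/(268/205) = 205/268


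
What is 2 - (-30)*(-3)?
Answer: -88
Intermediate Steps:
2 - (-30)*(-3) = 2 - 6*15 = 2 - 90 = -88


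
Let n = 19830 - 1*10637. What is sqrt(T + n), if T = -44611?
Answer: I*sqrt(35418) ≈ 188.2*I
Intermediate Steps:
n = 9193 (n = 19830 - 10637 = 9193)
sqrt(T + n) = sqrt(-44611 + 9193) = sqrt(-35418) = I*sqrt(35418)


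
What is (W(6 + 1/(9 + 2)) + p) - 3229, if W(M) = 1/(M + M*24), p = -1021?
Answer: -7118739/1675 ≈ -4250.0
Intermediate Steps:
W(M) = 1/(25*M) (W(M) = 1/(M + 24*M) = 1/(25*M))
(W(6 + 1/(9 + 2)) + p) - 3229 = (1/(25*(6 + 1/(9 + 2))) - 1021) - 3229 = (1/(25*(6 + 1/11)) - 1021) - 3229 = (1/(25*(67/11)) - 1021) - 3229 = ((1/25)*(11/67) - 1021) - 3229 = (11/1675 - 1021) - 3229 = -1710164/1675 - 3229 = -7118739/1675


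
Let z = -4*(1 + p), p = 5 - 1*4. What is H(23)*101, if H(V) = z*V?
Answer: -18584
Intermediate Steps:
p = 1 (p = 5 - 4 = 1)
z = -8 (z = -4*(1 + 1) = -4*2 = -8)
H(V) = -8*V
H(23)*101 = -8*23*101 = -184*101 = -18584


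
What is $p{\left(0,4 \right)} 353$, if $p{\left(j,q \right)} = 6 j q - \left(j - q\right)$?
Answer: $1412$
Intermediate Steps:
$p{\left(j,q \right)} = q - j + 6 j q$ ($p{\left(j,q \right)} = 6 j q - \left(j - q\right) = q - j + 6 j q$)
$p{\left(0,4 \right)} 353 = \left(4 - 0 + 6 \cdot 0 \cdot 4\right) 353 = \left(4 + 0 + 0\right) 353 = 4 \cdot 353 = 1412$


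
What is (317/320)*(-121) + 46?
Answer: -23637/320 ≈ -73.866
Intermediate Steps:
(317/320)*(-121) + 46 = -38357/320 + 46 = -23637/320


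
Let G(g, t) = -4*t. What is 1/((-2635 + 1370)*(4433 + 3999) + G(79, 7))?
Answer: -1/10666508 ≈ -9.3751e-8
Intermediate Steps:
1/((-2635 + 1370)*(4433 + 3999) + G(79, 7)) = 1/((-2635 + 1370)*(4433 + 3999) - 4*7) = 1/(-1265*8432 - 28) = 1/(-10666480 - 28) = 1/(-10666508) = -1/10666508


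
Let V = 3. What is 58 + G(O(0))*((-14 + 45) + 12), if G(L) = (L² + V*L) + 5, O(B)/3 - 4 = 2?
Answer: 16527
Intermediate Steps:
O(B) = 18 (O(B) = 12 + 3*2 = 12 + 6 = 18)
G(L) = 5 + L² + 3*L (G(L) = (L² + 3*L) + 5 = 5 + L² + 3*L)
58 + G(O(0))*((-14 + 45) + 12) = 58 + (5 + 18² + 3*18)*((-14 + 45) + 12) = 58 + (5 + 324 + 54)*(31 + 12) = 58 + 383*43 = 58 + 16469 = 16527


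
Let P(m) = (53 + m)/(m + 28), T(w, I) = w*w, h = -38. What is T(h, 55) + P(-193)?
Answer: 47680/33 ≈ 1444.8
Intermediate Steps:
T(w, I) = w²
P(m) = (53 + m)/(28 + m)
T(h, 55) + P(-193) = (-38)² + (53 - 193)/(28 - 193) = 1444 - 140/(-165) = 1444 - 1/165*(-140) = 1444 + 28/33 = 47680/33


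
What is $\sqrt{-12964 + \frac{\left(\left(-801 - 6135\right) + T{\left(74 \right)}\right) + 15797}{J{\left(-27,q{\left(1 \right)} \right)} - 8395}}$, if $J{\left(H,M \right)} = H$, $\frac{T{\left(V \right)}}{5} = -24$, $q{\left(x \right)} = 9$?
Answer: $\frac{i \sqrt{919611225678}}{8422} \approx 113.86 i$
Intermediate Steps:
$T{\left(V \right)} = -120$ ($T{\left(V \right)} = 5 \left(-24\right) = -120$)
$\sqrt{-12964 + \frac{\left(\left(-801 - 6135\right) + T{\left(74 \right)}\right) + 15797}{J{\left(-27,q{\left(1 \right)} \right)} - 8395}} = \sqrt{-12964 + \frac{\left(\left(-801 - 6135\right) - 120\right) + 15797}{-27 - 8395}} = \sqrt{-12964 + \frac{\left(-6936 - 120\right) + 15797}{-8422}} = \sqrt{-12964 + \left(-7056 + 15797\right) \left(- \frac{1}{8422}\right)} = \sqrt{-12964 + 8741 \left(- \frac{1}{8422}\right)} = \sqrt{-12964 - \frac{8741}{8422}} = \sqrt{- \frac{109191549}{8422}} = \frac{i \sqrt{919611225678}}{8422}$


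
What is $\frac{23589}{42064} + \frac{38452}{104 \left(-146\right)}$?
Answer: $- \frac{78704347}{39918736} \approx -1.9716$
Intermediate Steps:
$\frac{23589}{42064} + \frac{38452}{104 \left(-146\right)} = 23589 \cdot \frac{1}{42064} + \frac{38452}{-15184} = \frac{23589}{42064} + 38452 \left(- \frac{1}{15184}\right) = \frac{23589}{42064} - \frac{9613}{3796} = - \frac{78704347}{39918736}$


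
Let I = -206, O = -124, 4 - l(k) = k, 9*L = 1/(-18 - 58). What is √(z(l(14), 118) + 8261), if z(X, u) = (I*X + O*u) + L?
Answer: 5*I*√2241031/114 ≈ 65.658*I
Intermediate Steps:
L = -1/684 (L = 1/(9*(-18 - 58)) = (⅑)/(-76) = (⅑)*(-1/76) = -1/684 ≈ -0.0014620)
l(k) = 4 - k
z(X, u) = -1/684 - 206*X - 124*u (z(X, u) = (-206*X - 124*u) - 1/684 = -1/684 - 206*X - 124*u)
√(z(l(14), 118) + 8261) = √((-1/684 - 206*(4 - 1*14) - 124*118) + 8261) = √((-1/684 - 206*(4 - 14) - 14632) + 8261) = √((-1/684 - 206*(-10) - 14632) + 8261) = √((-1/684 + 2060 - 14632) + 8261) = √(-8599249/684 + 8261) = √(-2948725/684) = 5*I*√2241031/114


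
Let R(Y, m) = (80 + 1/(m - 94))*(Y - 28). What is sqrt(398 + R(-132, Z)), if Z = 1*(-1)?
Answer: I*sqrt(4476514)/19 ≈ 111.36*I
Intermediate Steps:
Z = -1
R(Y, m) = (-28 + Y)*(80 + 1/(-94 + m)) (R(Y, m) = (80 + 1/(-94 + m))*(-28 + Y) = (-28 + Y)*(80 + 1/(-94 + m)))
sqrt(398 + R(-132, Z)) = sqrt(398 + (210532 - 7519*(-132) - 2240*(-1) + 80*(-132)*(-1))/(-94 - 1)) = sqrt(398 + (210532 + 992508 + 2240 + 10560)/(-95)) = sqrt(398 - 1/95*1215840) = sqrt(398 - 243168/19) = sqrt(-235606/19) = I*sqrt(4476514)/19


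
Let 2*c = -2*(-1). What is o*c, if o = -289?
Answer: -289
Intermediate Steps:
c = 1 (c = (-2*(-1))/2 = (1/2)*2 = 1)
o*c = -289*1 = -289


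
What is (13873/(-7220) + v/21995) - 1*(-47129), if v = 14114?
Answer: 1496813153909/31760780 ≈ 47128.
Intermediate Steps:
(13873/(-7220) + v/21995) - 1*(-47129) = (13873/(-7220) + 14114/21995) - 1*(-47129) = (13873*(-1/7220) + 14114*(1/21995)) + 47129 = (-13873/7220 + 14114/21995) + 47129 = -40646711/31760780 + 47129 = 1496813153909/31760780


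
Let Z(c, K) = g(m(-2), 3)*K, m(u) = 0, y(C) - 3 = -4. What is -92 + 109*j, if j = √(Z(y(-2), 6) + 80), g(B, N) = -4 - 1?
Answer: -92 + 545*√2 ≈ 678.75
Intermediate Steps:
y(C) = -1 (y(C) = 3 - 4 = -1)
g(B, N) = -5
Z(c, K) = -5*K
j = 5*√2 (j = √(-5*6 + 80) = √(-30 + 80) = √50 = 5*√2 ≈ 7.0711)
-92 + 109*j = -92 + 109*(5*√2) = -92 + 545*√2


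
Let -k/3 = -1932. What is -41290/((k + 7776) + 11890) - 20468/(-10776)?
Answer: 9526897/34297314 ≈ 0.27777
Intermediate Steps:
k = 5796 (k = -3*(-1932) = 5796)
-41290/((k + 7776) + 11890) - 20468/(-10776) = -41290/((5796 + 7776) + 11890) - 20468/(-10776) = -41290/(13572 + 11890) - 20468*(-1/10776) = -41290/25462 + 5117/2694 = -41290*1/25462 + 5117/2694 = -20645/12731 + 5117/2694 = 9526897/34297314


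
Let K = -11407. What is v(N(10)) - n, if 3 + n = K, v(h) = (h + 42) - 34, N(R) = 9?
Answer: 11427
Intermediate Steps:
v(h) = 8 + h (v(h) = (42 + h) - 34 = 8 + h)
n = -11410 (n = -3 - 11407 = -11410)
v(N(10)) - n = (8 + 9) - 1*(-11410) = 17 + 11410 = 11427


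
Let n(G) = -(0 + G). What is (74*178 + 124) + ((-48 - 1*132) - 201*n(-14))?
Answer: 10302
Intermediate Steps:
n(G) = -G
(74*178 + 124) + ((-48 - 1*132) - 201*n(-14)) = (74*178 + 124) + ((-48 - 1*132) - (-201)*(-14)) = (13172 + 124) + ((-48 - 132) - 201*14) = 13296 + (-180 - 2814) = 13296 - 2994 = 10302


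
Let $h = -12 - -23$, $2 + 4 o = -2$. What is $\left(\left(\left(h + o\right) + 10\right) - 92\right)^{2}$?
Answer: $5184$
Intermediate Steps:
$o = -1$ ($o = - \frac{1}{2} + \frac{1}{4} \left(-2\right) = - \frac{1}{2} - \frac{1}{2} = -1$)
$h = 11$ ($h = -12 + 23 = 11$)
$\left(\left(\left(h + o\right) + 10\right) - 92\right)^{2} = \left(\left(\left(11 - 1\right) + 10\right) - 92\right)^{2} = \left(\left(10 + 10\right) - 92\right)^{2} = \left(20 - 92\right)^{2} = \left(-72\right)^{2} = 5184$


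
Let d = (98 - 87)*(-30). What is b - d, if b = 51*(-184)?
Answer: -9054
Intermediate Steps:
d = -330 (d = 11*(-30) = -330)
b = -9384
b - d = -9384 - 1*(-330) = -9384 + 330 = -9054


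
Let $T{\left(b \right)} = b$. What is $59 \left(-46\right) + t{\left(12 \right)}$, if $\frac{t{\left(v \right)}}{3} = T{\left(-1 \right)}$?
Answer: $-2717$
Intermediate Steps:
$t{\left(v \right)} = -3$ ($t{\left(v \right)} = 3 \left(-1\right) = -3$)
$59 \left(-46\right) + t{\left(12 \right)} = 59 \left(-46\right) - 3 = -2714 - 3 = -2717$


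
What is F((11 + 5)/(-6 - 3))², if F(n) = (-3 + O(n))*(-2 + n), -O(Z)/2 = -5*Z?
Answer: 40424164/6561 ≈ 6161.3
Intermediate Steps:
O(Z) = 10*Z (O(Z) = -(-10)*Z = 10*Z)
F(n) = (-3 + 10*n)*(-2 + n)
F((11 + 5)/(-6 - 3))² = (6 - 23*(11 + 5)/(-6 - 3) + 10*((11 + 5)/(-6 - 3))²)² = (6 - 368/(-9) + 10*(16/(-9))²)² = (6 - 368*(-1)/9 + 10*(16*(-⅑))²)² = (6 - 23*(-16/9) + 10*(-16/9)²)² = (6 + 368/9 + 10*(256/81))² = (6 + 368/9 + 2560/81)² = (6358/81)² = 40424164/6561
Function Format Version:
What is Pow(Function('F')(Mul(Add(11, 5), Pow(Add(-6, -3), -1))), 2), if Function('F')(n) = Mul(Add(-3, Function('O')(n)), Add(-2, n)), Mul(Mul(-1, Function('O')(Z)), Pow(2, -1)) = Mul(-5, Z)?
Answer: Rational(40424164, 6561) ≈ 6161.3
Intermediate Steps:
Function('O')(Z) = Mul(10, Z) (Function('O')(Z) = Mul(-2, Mul(-5, Z)) = Mul(10, Z))
Function('F')(n) = Mul(Add(-3, Mul(10, n)), Add(-2, n))
Pow(Function('F')(Mul(Add(11, 5), Pow(Add(-6, -3), -1))), 2) = Pow(Add(6, Mul(-23, Mul(Add(11, 5), Pow(Add(-6, -3), -1))), Mul(10, Pow(Mul(Add(11, 5), Pow(Add(-6, -3), -1)), 2))), 2) = Pow(Add(6, Mul(-23, Mul(16, Pow(-9, -1))), Mul(10, Pow(Mul(16, Pow(-9, -1)), 2))), 2) = Pow(Add(6, Mul(-23, Mul(16, Rational(-1, 9))), Mul(10, Pow(Mul(16, Rational(-1, 9)), 2))), 2) = Pow(Add(6, Mul(-23, Rational(-16, 9)), Mul(10, Pow(Rational(-16, 9), 2))), 2) = Pow(Add(6, Rational(368, 9), Mul(10, Rational(256, 81))), 2) = Pow(Add(6, Rational(368, 9), Rational(2560, 81)), 2) = Pow(Rational(6358, 81), 2) = Rational(40424164, 6561)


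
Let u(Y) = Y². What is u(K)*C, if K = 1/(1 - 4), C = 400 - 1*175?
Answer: 25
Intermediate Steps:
C = 225 (C = 400 - 175 = 225)
K = -⅓ (K = 1/(-3) = -⅓ ≈ -0.33333)
u(K)*C = (-⅓)²*225 = (⅑)*225 = 25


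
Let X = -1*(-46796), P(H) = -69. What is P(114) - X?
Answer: -46865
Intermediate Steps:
X = 46796
P(114) - X = -69 - 1*46796 = -69 - 46796 = -46865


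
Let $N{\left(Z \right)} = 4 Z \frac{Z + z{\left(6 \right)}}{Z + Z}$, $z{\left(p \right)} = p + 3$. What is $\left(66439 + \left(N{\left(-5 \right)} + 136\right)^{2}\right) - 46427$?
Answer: $40748$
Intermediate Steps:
$z{\left(p \right)} = 3 + p$
$N{\left(Z \right)} = 18 + 2 Z$ ($N{\left(Z \right)} = 4 Z \frac{Z + \left(3 + 6\right)}{Z + Z} = 4 Z \frac{Z + 9}{2 Z} = 4 Z \left(9 + Z\right) \frac{1}{2 Z} = 4 Z \frac{9 + Z}{2 Z} = 18 + 2 Z$)
$\left(66439 + \left(N{\left(-5 \right)} + 136\right)^{2}\right) - 46427 = \left(66439 + \left(\left(18 + 2 \left(-5\right)\right) + 136\right)^{2}\right) - 46427 = \left(66439 + \left(\left(18 - 10\right) + 136\right)^{2}\right) - 46427 = \left(66439 + \left(8 + 136\right)^{2}\right) - 46427 = \left(66439 + 144^{2}\right) - 46427 = \left(66439 + 20736\right) - 46427 = 87175 - 46427 = 40748$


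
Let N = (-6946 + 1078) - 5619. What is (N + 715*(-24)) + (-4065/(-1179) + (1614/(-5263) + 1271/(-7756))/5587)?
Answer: -9268074141822901/323565808524 ≈ -28644.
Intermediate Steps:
N = -11487 (N = -5868 - 5619 = -11487)
(N + 715*(-24)) + (-4065/(-1179) + (1614/(-5263) + 1271/(-7756))/5587) = (-11487 + 715*(-24)) + (-4065/(-1179) + (1614/(-5263) + 1271/(-7756))/5587) = (-11487 - 17160) + (-4065*(-1/1179) + (1614*(-1/5263) + 1271*(-1/7756))*(1/5587)) = -28647 + (1355/393 + (-1614/5263 - 1271/7756)*(1/5587)) = -28647 + (1355/393 - 69341/147364*1/5587) = -28647 + (1355/393 - 69341/823322668) = -28647 + 1115574964127/323565808524 = -9268074141822901/323565808524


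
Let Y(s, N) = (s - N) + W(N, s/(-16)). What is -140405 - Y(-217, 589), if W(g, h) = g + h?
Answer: -2243225/16 ≈ -1.4020e+5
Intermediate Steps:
Y(s, N) = 15*s/16 (Y(s, N) = (s - N) + (N + s/(-16)) = (s - N) + (N + s*(-1/16)) = (s - N) + (N - s/16) = 15*s/16)
-140405 - Y(-217, 589) = -140405 - 15*(-217)/16 = -140405 - 1*(-3255/16) = -140405 + 3255/16 = -2243225/16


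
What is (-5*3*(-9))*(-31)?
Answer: -4185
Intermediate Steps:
(-5*3*(-9))*(-31) = -15*(-9)*(-31) = 135*(-31) = -4185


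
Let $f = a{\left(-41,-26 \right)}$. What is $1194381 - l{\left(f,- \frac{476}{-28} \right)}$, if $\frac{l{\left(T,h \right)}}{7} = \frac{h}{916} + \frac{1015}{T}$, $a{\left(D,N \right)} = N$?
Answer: $\frac{14225941491}{11908} \approx 1.1947 \cdot 10^{6}$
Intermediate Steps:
$f = -26$
$l{\left(T,h \right)} = \frac{7105}{T} + \frac{7 h}{916}$ ($l{\left(T,h \right)} = 7 \left(\frac{h}{916} + \frac{1015}{T}\right) = 7 \left(\frac{1015}{T} + \frac{h}{916}\right) = \frac{7105}{T} + \frac{7 h}{916}$)
$1194381 - l{\left(f,- \frac{476}{-28} \right)} = 1194381 - \left(\frac{7105}{-26} + \frac{7 \left(- \frac{476}{-28}\right)}{916}\right) = 1194381 - \left(7105 \left(- \frac{1}{26}\right) + \frac{7 \left(\left(-476\right) \left(- \frac{1}{28}\right)\right)}{916}\right) = 1194381 - \left(- \frac{7105}{26} + \frac{7}{916} \cdot 17\right) = 1194381 - \left(- \frac{7105}{26} + \frac{119}{916}\right) = 1194381 - - \frac{3252543}{11908} = 1194381 + \frac{3252543}{11908} = \frac{14225941491}{11908}$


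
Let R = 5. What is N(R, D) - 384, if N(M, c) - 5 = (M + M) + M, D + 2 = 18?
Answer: -364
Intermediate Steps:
D = 16 (D = -2 + 18 = 16)
N(M, c) = 5 + 3*M (N(M, c) = 5 + ((M + M) + M) = 5 + (2*M + M) = 5 + 3*M)
N(R, D) - 384 = (5 + 3*5) - 384 = (5 + 15) - 384 = 20 - 384 = -364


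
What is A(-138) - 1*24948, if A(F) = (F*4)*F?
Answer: 51228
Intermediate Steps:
A(F) = 4*F² (A(F) = (4*F)*F = 4*F²)
A(-138) - 1*24948 = 4*(-138)² - 1*24948 = 4*19044 - 24948 = 76176 - 24948 = 51228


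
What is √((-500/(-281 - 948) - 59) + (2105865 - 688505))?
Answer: 3*√237861128249/1229 ≈ 1190.5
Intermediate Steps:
√((-500/(-281 - 948) - 59) + (2105865 - 688505)) = √((-500/(-1229) - 59) + 1417360) = √((-1/1229*(-500) - 59) + 1417360) = √((500/1229 - 59) + 1417360) = √(-72011/1229 + 1417360) = √(1741863429/1229) = 3*√237861128249/1229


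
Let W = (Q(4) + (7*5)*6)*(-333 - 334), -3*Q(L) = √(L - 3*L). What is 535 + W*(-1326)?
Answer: 185733355 - 589628*I*√2 ≈ 1.8573e+8 - 8.3386e+5*I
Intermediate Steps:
Q(L) = -√2*√(-L)/3 (Q(L) = -√(L - 3*L)/3 = -√2*√(-L)/3)
W = -140070 + 1334*I*√2/3 (W = (-√2*√(-1*4)/3 + (7*5)*6)*(-333 - 334) = (-√2*√(-4)/3 + 35*6)*(-667) = (-√2*2*I/3 + 210)*(-667) = (-2*I*√2/3 + 210)*(-667) = (210 - 2*I*√2/3)*(-667) = -140070 + 1334*I*√2/3 ≈ -1.4007e+5 + 628.85*I)
535 + W*(-1326) = 535 + (-140070 + 1334*I*√2/3)*(-1326) = 535 + (185732820 - 589628*I*√2) = 185733355 - 589628*I*√2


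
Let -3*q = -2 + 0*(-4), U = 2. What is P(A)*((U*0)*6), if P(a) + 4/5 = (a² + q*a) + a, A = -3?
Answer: 0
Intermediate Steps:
q = ⅔ (q = -(-2 + 0*(-4))/3 = -(-2 + 0)/3 = -⅓*(-2) = ⅔ ≈ 0.66667)
P(a) = -⅘ + a² + 5*a/3 (P(a) = -⅘ + ((a² + 2*a/3) + a) = -⅘ + (a² + 5*a/3) = -⅘ + a² + 5*a/3)
P(A)*((U*0)*6) = (-⅘ + (-3)² + (5/3)*(-3))*((2*0)*6) = (-⅘ + 9 - 5)*(0*6) = (16/5)*0 = 0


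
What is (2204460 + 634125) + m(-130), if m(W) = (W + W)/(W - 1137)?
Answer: 3596487455/1267 ≈ 2.8386e+6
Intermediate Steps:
m(W) = 2*W/(-1137 + W) (m(W) = (2*W)/(-1137 + W) = 2*W/(-1137 + W))
(2204460 + 634125) + m(-130) = (2204460 + 634125) + 2*(-130)/(-1137 - 130) = 2838585 + 2*(-130)/(-1267) = 2838585 + 2*(-130)*(-1/1267) = 2838585 + 260/1267 = 3596487455/1267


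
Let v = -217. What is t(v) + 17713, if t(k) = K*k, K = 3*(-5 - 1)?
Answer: 21619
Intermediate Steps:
K = -18 (K = 3*(-6) = -18)
t(k) = -18*k
t(v) + 17713 = -18*(-217) + 17713 = 3906 + 17713 = 21619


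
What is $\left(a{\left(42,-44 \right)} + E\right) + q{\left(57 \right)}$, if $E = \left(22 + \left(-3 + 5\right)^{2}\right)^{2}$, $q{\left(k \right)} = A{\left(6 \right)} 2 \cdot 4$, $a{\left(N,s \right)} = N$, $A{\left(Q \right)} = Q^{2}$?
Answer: $1006$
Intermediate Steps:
$q{\left(k \right)} = 288$ ($q{\left(k \right)} = 6^{2} \cdot 2 \cdot 4 = 36 \cdot 2 \cdot 4 = 72 \cdot 4 = 288$)
$E = 676$ ($E = \left(22 + 2^{2}\right)^{2} = \left(22 + 4\right)^{2} = 26^{2} = 676$)
$\left(a{\left(42,-44 \right)} + E\right) + q{\left(57 \right)} = \left(42 + 676\right) + 288 = 718 + 288 = 1006$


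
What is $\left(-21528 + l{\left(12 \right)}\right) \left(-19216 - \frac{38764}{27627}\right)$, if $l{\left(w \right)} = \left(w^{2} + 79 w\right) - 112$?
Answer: $\frac{10909327639408}{27627} \approx 3.9488 \cdot 10^{8}$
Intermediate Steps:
$l{\left(w \right)} = -112 + w^{2} + 79 w$
$\left(-21528 + l{\left(12 \right)}\right) \left(-19216 - \frac{38764}{27627}\right) = \left(-21528 + \left(-112 + 12^{2} + 79 \cdot 12\right)\right) \left(-19216 - \frac{38764}{27627}\right) = \left(-21528 + \left(-112 + 144 + 948\right)\right) \left(-19216 - \frac{38764}{27627}\right) = \left(-21528 + 980\right) \left(-19216 - \frac{38764}{27627}\right) = \left(-20548\right) \left(- \frac{530919196}{27627}\right) = \frac{10909327639408}{27627}$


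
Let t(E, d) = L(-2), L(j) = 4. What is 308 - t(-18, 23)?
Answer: 304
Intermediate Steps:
t(E, d) = 4
308 - t(-18, 23) = 308 - 1*4 = 308 - 4 = 304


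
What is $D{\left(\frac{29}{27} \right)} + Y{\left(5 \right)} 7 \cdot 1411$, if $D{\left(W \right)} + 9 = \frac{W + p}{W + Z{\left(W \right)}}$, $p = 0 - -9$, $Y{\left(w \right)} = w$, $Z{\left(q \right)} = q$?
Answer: $\frac{1432040}{29} \approx 49381.0$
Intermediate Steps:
$p = 9$ ($p = 0 + 9 = 9$)
$D{\left(W \right)} = -9 + \frac{9 + W}{2 W}$ ($D{\left(W \right)} = -9 + \frac{W + 9}{W + W} = -9 + \frac{9 + W}{2 W}$)
$D{\left(\frac{29}{27} \right)} + Y{\left(5 \right)} 7 \cdot 1411 = \frac{9 - 17 \cdot \frac{29}{27}}{2 \cdot \frac{29}{27}} + 5 \cdot 7 \cdot 1411 = \frac{9 - 17 \cdot 29 \cdot \frac{1}{27}}{2 \cdot 29 \cdot \frac{1}{27}} + 35 \cdot 1411 = \frac{9 - \frac{493}{27}}{2 \cdot \frac{29}{27}} + 49385 = \frac{1}{2} \cdot \frac{27}{29} \left(9 - \frac{493}{27}\right) + 49385 = \frac{1}{2} \cdot \frac{27}{29} \left(- \frac{250}{27}\right) + 49385 = - \frac{125}{29} + 49385 = \frac{1432040}{29}$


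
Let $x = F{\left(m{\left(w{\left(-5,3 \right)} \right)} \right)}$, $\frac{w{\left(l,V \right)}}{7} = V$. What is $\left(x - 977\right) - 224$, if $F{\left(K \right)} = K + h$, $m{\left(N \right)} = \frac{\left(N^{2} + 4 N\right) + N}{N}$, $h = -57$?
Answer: $-1232$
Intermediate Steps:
$w{\left(l,V \right)} = 7 V$
$m{\left(N \right)} = \frac{N^{2} + 5 N}{N}$
$F{\left(K \right)} = -57 + K$ ($F{\left(K \right)} = K - 57 = -57 + K$)
$x = -31$ ($x = -57 + \left(5 + 7 \cdot 3\right) = -57 + \left(5 + 21\right) = -57 + 26 = -31$)
$\left(x - 977\right) - 224 = \left(-31 - 977\right) - 224 = -1008 - 224 = -1232$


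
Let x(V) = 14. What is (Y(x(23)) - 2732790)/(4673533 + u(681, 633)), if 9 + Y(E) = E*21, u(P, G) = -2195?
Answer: -2732505/4671338 ≈ -0.58495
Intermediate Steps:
Y(E) = -9 + 21*E (Y(E) = -9 + E*21 = -9 + 21*E)
(Y(x(23)) - 2732790)/(4673533 + u(681, 633)) = ((-9 + 21*14) - 2732790)/(4673533 - 2195) = ((-9 + 294) - 2732790)/4671338 = (285 - 2732790)*(1/4671338) = -2732505*1/4671338 = -2732505/4671338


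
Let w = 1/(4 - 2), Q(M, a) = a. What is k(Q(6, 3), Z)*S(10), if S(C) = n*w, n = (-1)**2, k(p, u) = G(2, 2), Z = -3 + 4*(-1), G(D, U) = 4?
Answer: 2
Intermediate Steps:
Z = -7 (Z = -3 - 4 = -7)
k(p, u) = 4
n = 1
w = 1/2 ≈ 0.50000
S(C) = 1/2 (S(C) = 1*(1/2) = 1/2)
k(Q(6, 3), Z)*S(10) = 4*(1/2) = 2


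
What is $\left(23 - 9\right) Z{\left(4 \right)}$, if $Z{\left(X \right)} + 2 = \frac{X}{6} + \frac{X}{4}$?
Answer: $- \frac{14}{3} \approx -4.6667$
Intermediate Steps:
$Z{\left(X \right)} = -2 + \frac{5 X}{12}$ ($Z{\left(X \right)} = -2 + \left(\frac{X}{6} + \frac{X}{4}\right) = -2 + \frac{5 X}{12}$)
$\left(23 - 9\right) Z{\left(4 \right)} = \left(23 - 9\right) \left(-2 + \frac{5}{12} \cdot 4\right) = 14 \left(-2 + \frac{5}{3}\right) = 14 \left(- \frac{1}{3}\right) = - \frac{14}{3}$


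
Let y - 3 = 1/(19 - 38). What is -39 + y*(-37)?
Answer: -2813/19 ≈ -148.05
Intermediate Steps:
y = 56/19 (y = 3 + 1/(19 - 38) = 3 + 1/(-19) = 3 - 1/19 = 56/19 ≈ 2.9474)
-39 + y*(-37) = -39 + (56/19)*(-37) = -39 - 2072/19 = -2813/19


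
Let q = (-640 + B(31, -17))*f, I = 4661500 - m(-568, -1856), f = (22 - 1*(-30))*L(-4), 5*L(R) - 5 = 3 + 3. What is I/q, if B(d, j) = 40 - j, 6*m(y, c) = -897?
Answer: -46616495/666952 ≈ -69.895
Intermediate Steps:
m(y, c) = -299/2 (m(y, c) = (1/6)*(-897) = -299/2)
L(R) = 11/5 (L(R) = 1 + (3 + 3)/5 = 1 + (1/5)*6 = 1 + 6/5 = 11/5)
f = 572/5 (f = (22 - 1*(-30))*(11/5) = (22 + 30)*(11/5) = 52*(11/5) = 572/5 ≈ 114.40)
I = 9323299/2 (I = 4661500 - 1*(-299/2) = 4661500 + 299/2 = 9323299/2 ≈ 4.6616e+6)
q = -333476/5 (q = (-640 + (40 - 1*(-17)))*(572/5) = (-640 + (40 + 17))*(572/5) = (-640 + 57)*(572/5) = -583*572/5 = -333476/5 ≈ -66695.)
I/q = 9323299/(2*(-333476/5)) = (9323299/2)*(-5/333476) = -46616495/666952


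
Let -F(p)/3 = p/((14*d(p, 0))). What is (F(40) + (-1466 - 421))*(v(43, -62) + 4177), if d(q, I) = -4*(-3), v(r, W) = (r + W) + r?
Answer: -55512014/7 ≈ -7.9303e+6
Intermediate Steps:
v(r, W) = W + 2*r (v(r, W) = (W + r) + r = W + 2*r)
d(q, I) = 12
F(p) = -p/56 (F(p) = -3*p/(14*12) = -3*p/168 = -p/56)
(F(40) + (-1466 - 421))*(v(43, -62) + 4177) = (-1/56*40 + (-1466 - 421))*((-62 + 2*43) + 4177) = (-5/7 - 1887)*((-62 + 86) + 4177) = -13214*(24 + 4177)/7 = -13214/7*4201 = -55512014/7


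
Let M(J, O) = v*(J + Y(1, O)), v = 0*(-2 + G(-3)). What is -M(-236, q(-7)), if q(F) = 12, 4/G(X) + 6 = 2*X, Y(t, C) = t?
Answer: 0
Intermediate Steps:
G(X) = 4/(-6 + 2*X)
v = 0 (v = 0*(-2 + 2/(-3 - 3)) = 0*(-2 + 2/(-6)) = 0*(-2 + 2*(-⅙)) = 0*(-2 - ⅓) = 0*(-7/3) = 0)
M(J, O) = 0 (M(J, O) = 0*(J + 1) = 0*(1 + J) = 0)
-M(-236, q(-7)) = -1*0 = 0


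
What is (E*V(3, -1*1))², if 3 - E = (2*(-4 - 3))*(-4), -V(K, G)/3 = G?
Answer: 25281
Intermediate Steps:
V(K, G) = -3*G
E = -53 (E = 3 - 2*(-4 - 3)*(-4) = 3 - 2*(-7)*(-4) = 3 - (-14)*(-4) = 3 - 1*56 = 3 - 56 = -53)
(E*V(3, -1*1))² = (-(-159)*(-1*1))² = (-(-159)*(-1))² = (-53*3)² = (-159)² = 25281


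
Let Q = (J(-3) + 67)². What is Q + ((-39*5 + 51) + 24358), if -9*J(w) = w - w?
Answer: 28703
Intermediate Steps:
J(w) = 0 (J(w) = -(w - w)/9 = -⅑*0 = 0)
Q = 4489 (Q = (0 + 67)² = 67² = 4489)
Q + ((-39*5 + 51) + 24358) = 4489 + ((-39*5 + 51) + 24358) = 4489 + ((-195 + 51) + 24358) = 4489 + (-144 + 24358) = 4489 + 24214 = 28703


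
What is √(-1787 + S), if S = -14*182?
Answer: 17*I*√15 ≈ 65.841*I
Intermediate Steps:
S = -2548
√(-1787 + S) = √(-1787 - 2548) = √(-4335) = 17*I*√15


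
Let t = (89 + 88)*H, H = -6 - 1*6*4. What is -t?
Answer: 5310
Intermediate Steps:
H = -30 (H = -6 - 6*4 = -6 - 24 = -30)
t = -5310 (t = (89 + 88)*(-30) = 177*(-30) = -5310)
-t = -1*(-5310) = 5310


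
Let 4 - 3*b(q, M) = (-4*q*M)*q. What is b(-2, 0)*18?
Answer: 24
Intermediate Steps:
b(q, M) = 4/3 + 4*M*q²/3 (b(q, M) = 4/3 - (-4*q*M)*q/3 = 4/3 - (-4*M*q)*q/3 = 4/3 - (-4)*M*q²/3 = 4/3 + 4*M*q²/3)
b(-2, 0)*18 = (4/3 + (4/3)*0*(-2)²)*18 = (4/3 + (4/3)*0*4)*18 = (4/3 + 0)*18 = (4/3)*18 = 24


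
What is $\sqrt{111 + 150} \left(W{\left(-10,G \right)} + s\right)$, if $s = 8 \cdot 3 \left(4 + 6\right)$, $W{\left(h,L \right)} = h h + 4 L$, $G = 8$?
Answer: $1116 \sqrt{29} \approx 6009.8$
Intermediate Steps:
$W{\left(h,L \right)} = h^{2} + 4 L$
$s = 240$ ($s = 8 \cdot 3 \cdot 10 = 8 \cdot 30 = 240$)
$\sqrt{111 + 150} \left(W{\left(-10,G \right)} + s\right) = \sqrt{111 + 150} \left(\left(\left(-10\right)^{2} + 4 \cdot 8\right) + 240\right) = \sqrt{261} \left(\left(100 + 32\right) + 240\right) = 3 \sqrt{29} \left(132 + 240\right) = 3 \sqrt{29} \cdot 372 = 1116 \sqrt{29}$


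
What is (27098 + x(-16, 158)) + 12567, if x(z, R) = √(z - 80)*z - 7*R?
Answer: 38559 - 64*I*√6 ≈ 38559.0 - 156.77*I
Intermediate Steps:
x(z, R) = -7*R + z*√(-80 + z) (x(z, R) = √(-80 + z)*z - 7*R = z*√(-80 + z) - 7*R = -7*R + z*√(-80 + z))
(27098 + x(-16, 158)) + 12567 = (27098 + (-7*158 - 16*√(-80 - 16))) + 12567 = (27098 + (-1106 - 64*I*√6)) + 12567 = (25992 - 64*I*√6) + 12567 = 38559 - 64*I*√6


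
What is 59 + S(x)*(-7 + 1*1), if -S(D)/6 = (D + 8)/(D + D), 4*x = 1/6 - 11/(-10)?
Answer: 10103/19 ≈ 531.74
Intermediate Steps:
x = 19/60 (x = (1/6 - 11/(-10))/4 = (1*(1/6) - 11*(-1/10))/4 = (1/6 + 11/10)/4 = (1/4)*(19/15) = 19/60 ≈ 0.31667)
S(D) = -3*(8 + D)/D (S(D) = -6*(D + 8)/(D + D) = -6*(8 + D)/(2*D) = -6*(8 + D)*1/(2*D) = -3*(8 + D)/D)
59 + S(x)*(-7 + 1*1) = 59 + (-3 - 24/19/60)*(-7 + 1*1) = 59 + (-3 - 24*60/19)*(-7 + 1) = 59 + (-3 - 1440/19)*(-6) = 59 - 1497/19*(-6) = 59 + 8982/19 = 10103/19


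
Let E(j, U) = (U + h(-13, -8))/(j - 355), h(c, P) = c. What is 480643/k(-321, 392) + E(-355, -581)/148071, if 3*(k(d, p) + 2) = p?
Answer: 2296827078639/614853610 ≈ 3735.6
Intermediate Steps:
k(d, p) = -2 + p/3
E(j, U) = (-13 + U)/(-355 + j) (E(j, U) = (U - 13)/(j - 355) = (-13 + U)/(-355 + j))
480643/k(-321, 392) + E(-355, -581)/148071 = 480643/(-2 + (⅓)*392) + ((-13 - 581)/(-355 - 355))/148071 = 480643/(-2 + 392/3) + (-594/(-710))*(1/148071) = 480643/(386/3) - 1/710*(-594)*(1/148071) = 480643*(3/386) + (297/355)*(1/148071) = 1441929/386 + 9/1592885 = 2296827078639/614853610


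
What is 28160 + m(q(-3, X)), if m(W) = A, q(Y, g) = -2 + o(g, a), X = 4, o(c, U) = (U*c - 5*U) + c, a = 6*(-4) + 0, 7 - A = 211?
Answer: 27956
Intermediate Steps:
A = -204 (A = 7 - 1*211 = 7 - 211 = -204)
a = -24 (a = -24 + 0 = -24)
o(c, U) = c - 5*U + U*c (o(c, U) = (-5*U + U*c) + c = c - 5*U + U*c)
q(Y, g) = 118 - 23*g (q(Y, g) = -2 + (g - 5*(-24) - 24*g) = -2 + (g + 120 - 24*g) = -2 + (120 - 23*g) = 118 - 23*g)
m(W) = -204
28160 + m(q(-3, X)) = 28160 - 204 = 27956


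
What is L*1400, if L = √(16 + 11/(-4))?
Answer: 700*√53 ≈ 5096.1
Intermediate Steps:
L = √53/2 (L = √(16 + 11*(-¼)) = √(16 - 11/4) = √(53/4) = √53/2 ≈ 3.6401)
L*1400 = (√53/2)*1400 = 700*√53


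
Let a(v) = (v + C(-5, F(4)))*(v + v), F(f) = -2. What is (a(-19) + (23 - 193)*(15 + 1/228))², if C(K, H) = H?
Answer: 39925234969/12996 ≈ 3.0721e+6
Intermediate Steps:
a(v) = 2*v*(-2 + v) (a(v) = (v - 2)*(v + v) = (-2 + v)*(2*v) = 2*v*(-2 + v))
(a(-19) + (23 - 193)*(15 + 1/228))² = (2*(-19)*(-2 - 19) + (23 - 193)*(15 + 1/228))² = (2*(-19)*(-21) - 170*(15 + 1/228))² = (798 - 170*3421/228)² = (798 - 290785/114)² = (-199813/114)² = 39925234969/12996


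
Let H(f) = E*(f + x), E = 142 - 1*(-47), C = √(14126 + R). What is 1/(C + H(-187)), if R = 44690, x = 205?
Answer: 1701/5757394 - 2*√919/2878697 ≈ 0.00027438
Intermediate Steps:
C = 8*√919 (C = √(14126 + 44690) = √58816 = 8*√919 ≈ 242.52)
E = 189 (E = 142 + 47 = 189)
H(f) = 38745 + 189*f (H(f) = 189*(f + 205) = 189*(205 + f) = 38745 + 189*f)
1/(C + H(-187)) = 1/(8*√919 + (38745 + 189*(-187))) = 1/(8*√919 + (38745 - 35343)) = 1/(8*√919 + 3402) = 1/(3402 + 8*√919)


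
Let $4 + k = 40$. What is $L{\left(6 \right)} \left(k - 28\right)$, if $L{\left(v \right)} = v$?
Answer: $48$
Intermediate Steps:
$k = 36$ ($k = -4 + 40 = 36$)
$L{\left(6 \right)} \left(k - 28\right) = 6 \left(36 - 28\right) = 6 \cdot 8 = 48$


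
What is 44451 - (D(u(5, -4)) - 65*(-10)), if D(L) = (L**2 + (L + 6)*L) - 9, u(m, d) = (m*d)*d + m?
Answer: 28850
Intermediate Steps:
u(m, d) = m + m*d**2 (u(m, d) = (d*m)*d + m = m*d**2 + m = m + m*d**2)
D(L) = -9 + L**2 + L*(6 + L) (D(L) = (L**2 + (6 + L)*L) - 9 = (L**2 + L*(6 + L)) - 9 = -9 + L**2 + L*(6 + L))
44451 - (D(u(5, -4)) - 65*(-10)) = 44451 - ((-9 + 2*(5*(1 + (-4)**2))**2 + 6*(5*(1 + (-4)**2))) - 65*(-10)) = 44451 - ((-9 + 2*(5*(1 + 16))**2 + 6*(5*(1 + 16))) + 650) = 44451 - ((-9 + 2*(5*17)**2 + 6*(5*17)) + 650) = 44451 - ((-9 + 2*85**2 + 6*85) + 650) = 44451 - ((-9 + 2*7225 + 510) + 650) = 44451 - ((-9 + 14450 + 510) + 650) = 44451 - (14951 + 650) = 44451 - 1*15601 = 44451 - 15601 = 28850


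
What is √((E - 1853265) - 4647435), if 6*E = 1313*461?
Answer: 173*I*√7698/6 ≈ 2529.8*I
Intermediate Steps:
E = 605293/6 (E = (1313*461)/6 = (⅙)*605293 = 605293/6 ≈ 1.0088e+5)
√((E - 1853265) - 4647435) = √((605293/6 - 1853265) - 4647435) = √(-10514297/6 - 4647435) = √(-38398907/6) = 173*I*√7698/6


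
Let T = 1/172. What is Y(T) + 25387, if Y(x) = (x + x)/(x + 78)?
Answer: 340617381/13417 ≈ 25387.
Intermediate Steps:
T = 1/172 ≈ 0.0058140
Y(x) = 2*x/(78 + x) (Y(x) = (2*x)/(78 + x) = 2*x/(78 + x))
Y(T) + 25387 = 2*(1/172)/(78 + 1/172) + 25387 = 2*(1/172)/(13417/172) + 25387 = 2*(1/172)*(172/13417) + 25387 = 2/13417 + 25387 = 340617381/13417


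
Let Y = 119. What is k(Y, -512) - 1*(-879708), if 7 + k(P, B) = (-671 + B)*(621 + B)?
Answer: 750754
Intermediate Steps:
k(P, B) = -7 + (-671 + B)*(621 + B)
k(Y, -512) - 1*(-879708) = (-416698 + (-512)² - 50*(-512)) - 1*(-879708) = (-416698 + 262144 + 25600) + 879708 = -128954 + 879708 = 750754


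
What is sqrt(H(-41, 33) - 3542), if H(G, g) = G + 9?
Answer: I*sqrt(3574) ≈ 59.783*I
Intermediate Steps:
H(G, g) = 9 + G
sqrt(H(-41, 33) - 3542) = sqrt((9 - 41) - 3542) = sqrt(-32 - 3542) = sqrt(-3574) = I*sqrt(3574)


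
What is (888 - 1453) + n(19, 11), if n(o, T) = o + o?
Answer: -527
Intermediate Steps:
n(o, T) = 2*o
(888 - 1453) + n(19, 11) = (888 - 1453) + 2*19 = -565 + 38 = -527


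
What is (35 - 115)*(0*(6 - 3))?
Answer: 0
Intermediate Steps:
(35 - 115)*(0*(6 - 3)) = -0*3 = -80*0 = 0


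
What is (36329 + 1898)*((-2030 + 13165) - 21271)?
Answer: -387468872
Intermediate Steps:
(36329 + 1898)*((-2030 + 13165) - 21271) = 38227*(11135 - 21271) = 38227*(-10136) = -387468872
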